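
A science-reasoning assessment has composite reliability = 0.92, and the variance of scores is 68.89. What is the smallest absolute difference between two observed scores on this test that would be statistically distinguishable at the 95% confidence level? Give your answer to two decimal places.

SD = √68.89 ≈ 8.30000
The standard error of measurement is 8.30000×√(1 − 0.92000) ≈ 8.30000×0.28284 ≈ 2.34759.
Standard error of the difference = 2.34759·√2 ≈ 3.32000
Smallest detectable difference = 1.96×3.32000 ≈ 6.50720

6.51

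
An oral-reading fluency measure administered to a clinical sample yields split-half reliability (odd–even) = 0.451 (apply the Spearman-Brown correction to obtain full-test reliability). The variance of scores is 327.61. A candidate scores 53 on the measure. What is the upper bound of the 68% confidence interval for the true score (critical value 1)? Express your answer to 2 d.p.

64.13

σ = 327.61^(1/2) = 18.100
r_full = 2·0.451 / (1 + 0.451) ≈ 0.622
The standard error of measurement is 18.100·√(1 − 0.622) ≈ 18.100·0.615 ≈ 11.133.
Margin = 1 · 11.133 ≈ 11.133
Upper bound: 53 + 11.133 = 64.133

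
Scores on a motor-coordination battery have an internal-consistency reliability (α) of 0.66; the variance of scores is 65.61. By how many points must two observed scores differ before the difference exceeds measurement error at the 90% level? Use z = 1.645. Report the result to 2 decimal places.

10.99

SD = √65.61 = 8.1000
SEM = 8.1000×√(1 − 0.6600) ≈ 4.7231
SE_diff = SEM × √2 ≈ 4.7231 × 1.4142 ≈ 6.6794
Minimum reliable difference = 1.645 × SE_diff ≈ 1.645 × 6.6794 ≈ 10.9877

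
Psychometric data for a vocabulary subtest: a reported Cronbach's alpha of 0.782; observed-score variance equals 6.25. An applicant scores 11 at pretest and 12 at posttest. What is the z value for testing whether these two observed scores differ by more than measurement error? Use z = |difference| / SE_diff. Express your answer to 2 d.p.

0.61

SD = √6.25 = 2.500
SEM = 2.500·√(1 − 0.782) ≈ 1.167
Standard error of the difference = 1.167·√2 ≈ 1.651
z = |11 − 12| / 1.651 = 1 / 1.651 ≈ 0.606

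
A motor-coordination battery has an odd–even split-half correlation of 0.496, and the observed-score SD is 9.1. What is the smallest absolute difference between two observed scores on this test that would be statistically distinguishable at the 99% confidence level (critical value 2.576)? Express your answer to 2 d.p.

Full-length reliability (Spearman-Brown) = 2(0.496)/(1+0.496) ≈ 0.66310
SEM = 9.10000 · √(1 − 0.66310) = 9.10000 · √0.33690 ≈ 9.10000 · 0.58043 ≈ 5.28191
SE_diff = SEM · √2 ≈ 5.28191 · 1.41421 ≈ 7.46975
Minimum reliable difference = 2.576 · SE_diff ≈ 2.576 · 7.46975 ≈ 19.24207

19.24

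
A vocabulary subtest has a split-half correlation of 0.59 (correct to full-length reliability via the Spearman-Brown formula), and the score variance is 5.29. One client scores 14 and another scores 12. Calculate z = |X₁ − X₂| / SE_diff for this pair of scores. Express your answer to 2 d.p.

1.21

SD = √5.29 = 2.300
Spearman-Brown: r = 2(0.59) / (1 + 0.59) = 1.180 / 1.590 ≈ 0.742
SEM = 2.300 · √(1 − 0.742) = 2.300 · √0.258 ≈ 2.300 · 0.508 ≈ 1.168
SE_diff = √2 · SEM ≈ 1.652
z = |14 − 12| / 1.652 = 2 / 1.652 ≈ 1.211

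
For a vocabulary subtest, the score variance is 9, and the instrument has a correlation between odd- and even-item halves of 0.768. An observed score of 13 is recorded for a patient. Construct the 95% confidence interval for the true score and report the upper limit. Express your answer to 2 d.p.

SD = √9 = 3.0000
Full-length reliability (Spearman-Brown) = 2(0.768)/(1+0.768) ≃ 0.8688
SEM = 3.0000×√(1 − 0.8688) ≃ 1.0867
1.96 × SEM ≃ 2.1300
Upper bound: 13 + 2.1300 = 15.1300

15.13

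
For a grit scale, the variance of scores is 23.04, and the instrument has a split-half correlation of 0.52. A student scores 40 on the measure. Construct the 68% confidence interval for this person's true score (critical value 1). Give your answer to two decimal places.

SD = √23.04 = 4.8000
Full-length reliability (Spearman-Brown) = 2(0.52)/(1+0.52) ≈ 0.6842
SEM = 4.8000 · √(1 − 0.6842) = 4.8000 · √0.3158 ≈ 4.8000 · 0.5620 ≈ 2.6974
1 · SEM ≈ 2.6974
68% CI: 40 ± 2.6974 = [37.3026, 42.6974]

[37.30, 42.70]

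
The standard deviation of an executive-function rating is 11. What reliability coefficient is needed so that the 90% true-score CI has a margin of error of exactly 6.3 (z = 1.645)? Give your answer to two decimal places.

0.88

Required SEM = 6.3 / 1.645 ≈ 3.830
r = 1 − (SEM / SD)² = 1 − (3.830 / 11)² ≈ 1 − 0.121 ≈ 0.879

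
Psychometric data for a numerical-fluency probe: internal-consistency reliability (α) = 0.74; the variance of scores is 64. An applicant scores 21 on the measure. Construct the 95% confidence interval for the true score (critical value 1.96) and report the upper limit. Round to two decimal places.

29.00

σ = 64^(1/2) = 8.000
The standard error of measurement is 8.000·√(1 − 0.740) ≃ 8.000·0.510 ≃ 4.079.
1.96 · SEM ≃ 7.995
Upper bound: 21 + 7.995 = 28.995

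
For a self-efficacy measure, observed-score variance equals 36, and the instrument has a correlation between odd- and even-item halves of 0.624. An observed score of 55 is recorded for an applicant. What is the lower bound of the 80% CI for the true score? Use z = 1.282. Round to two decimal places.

51.30

σ = 36^(1/2) = 6.0000
r_full = 2·0.624 / (1 + 0.624) ≈ 0.7685
SEM = 6.0000*√(1 − 0.7685) ≈ 2.8870
1.282 * SEM ≈ 3.7012
Lower limit = 55 − 3.7012 ≈ 51.2988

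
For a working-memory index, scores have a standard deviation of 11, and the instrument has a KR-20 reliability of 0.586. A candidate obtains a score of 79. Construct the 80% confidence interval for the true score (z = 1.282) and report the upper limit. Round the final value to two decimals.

The standard error of measurement is 11.0000*√(1 − 0.5860) ≈ 11.0000*0.6434 ≈ 7.0777.
1.282 * SEM ≈ 9.0736
Upper bound: 79 + 9.0736 = 88.0736

88.07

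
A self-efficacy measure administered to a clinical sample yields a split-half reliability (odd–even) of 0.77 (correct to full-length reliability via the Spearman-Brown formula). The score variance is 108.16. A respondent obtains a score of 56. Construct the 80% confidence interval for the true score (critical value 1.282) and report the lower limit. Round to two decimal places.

SD = √108.16 ≈ 10.400
Spearman-Brown: r = 2(0.77) / (1 + 0.77) = 1.540 / 1.770 ≈ 0.870
SEM = 10.400 × √(1 − 0.870) = 10.400 × √0.130 ≈ 10.400 × 0.360 ≈ 3.749
1.282 × SEM ≈ 4.806
Lower limit = 56 − 4.806 ≈ 51.194

51.19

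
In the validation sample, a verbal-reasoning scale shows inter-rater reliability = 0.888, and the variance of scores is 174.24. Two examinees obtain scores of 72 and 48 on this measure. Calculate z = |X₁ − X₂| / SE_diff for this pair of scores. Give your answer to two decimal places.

3.84

SD = √174.24 ≈ 13.2000
SEM = 13.2000 × √(1 − 0.8880) = 13.2000 × √0.1120 ≈ 13.2000 × 0.3347 ≈ 4.4176
SE_diff = √2 × SEM ≈ 6.2474
z = |72 − 48| / 6.2474 = 24 / 6.2474 ≈ 3.8416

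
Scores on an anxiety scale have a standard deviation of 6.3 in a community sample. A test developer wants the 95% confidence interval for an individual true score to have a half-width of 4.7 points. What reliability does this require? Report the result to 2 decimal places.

SEM needed = half-width / z = 4.7/1.96 ≈ 2.3980
Required reliability = 1 − (SEM/SD)² = 1 − 0.1449 ≈ 0.8551

0.86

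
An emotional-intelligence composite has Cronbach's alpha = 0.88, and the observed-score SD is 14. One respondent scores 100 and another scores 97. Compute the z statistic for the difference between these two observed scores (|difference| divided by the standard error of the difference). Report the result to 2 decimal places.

0.44

SEM = 14.000 · √(1 − 0.880) = 14.000 · √0.120 ≈ 14.000 · 0.346 ≈ 4.850
SE_diff = √2 · SEM ≈ 6.859
z = 3 / 6.859 ≈ 0.437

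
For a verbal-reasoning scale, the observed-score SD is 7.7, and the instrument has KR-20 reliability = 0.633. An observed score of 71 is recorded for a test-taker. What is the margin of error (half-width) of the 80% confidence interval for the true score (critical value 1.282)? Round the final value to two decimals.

5.98

The standard error of measurement is 7.700·√(1 − 0.633) ≈ 7.700·0.606 ≈ 4.665.
Half-width = 1.282·4.665 ≈ 5.980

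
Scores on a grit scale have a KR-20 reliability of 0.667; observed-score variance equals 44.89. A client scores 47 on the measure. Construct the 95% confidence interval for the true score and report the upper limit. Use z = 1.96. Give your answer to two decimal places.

54.58

SD = √44.89 = 6.70000
SEM = 6.70000 * √(1 − 0.66700) = 6.70000 * √0.33300 ≈ 6.70000 * 0.57706 ≈ 3.86631
Margin = 1.96 * 3.86631 ≈ 7.57797
Upper bound: 47 + 7.57797 = 54.57797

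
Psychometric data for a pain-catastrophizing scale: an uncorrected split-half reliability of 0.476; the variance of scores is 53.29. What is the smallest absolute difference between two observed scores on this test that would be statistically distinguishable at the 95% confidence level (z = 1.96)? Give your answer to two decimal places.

12.06

SD = √53.29 = 7.300
r_full = 2·0.476 / (1 + 0.476) ≈ 0.645
The standard error of measurement is 7.300*√(1 − 0.645) ≈ 7.300*0.596 ≈ 4.350.
SE_diff = √2 * SEM ≈ 6.151
Smallest detectable difference = 1.96*6.151 ≈ 12.056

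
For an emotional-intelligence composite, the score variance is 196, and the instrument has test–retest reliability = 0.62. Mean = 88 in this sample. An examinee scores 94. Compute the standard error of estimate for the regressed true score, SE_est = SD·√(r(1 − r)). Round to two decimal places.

σ = 196^(1/2) = 14.000
SE_est = 14.000×√(0.620×0.380) ≈ 6.795

6.80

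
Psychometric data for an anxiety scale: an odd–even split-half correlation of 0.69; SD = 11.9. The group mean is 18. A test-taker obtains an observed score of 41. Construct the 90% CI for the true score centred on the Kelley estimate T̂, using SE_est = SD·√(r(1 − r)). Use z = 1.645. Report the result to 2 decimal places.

r_full = 2·0.69 / (1 + 0.69) ≈ 0.81657
Estimated true score = 0.81657·41 + (1 − 0.81657)·18 ≈ 36.78107
SE_est = SD · √(r(1 − r)) = 11.90000 · √0.14978 ≈ 11.90000 · 0.38702 ≈ 4.60554
90% CI: 36.78107 ± 7.57611 ≈ (29.20495, 44.35718)

[29.20, 44.36]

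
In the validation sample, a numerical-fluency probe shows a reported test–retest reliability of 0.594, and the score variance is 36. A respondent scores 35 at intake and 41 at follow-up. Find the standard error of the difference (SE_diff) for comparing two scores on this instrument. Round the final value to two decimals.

5.41

SD = √36 ≈ 6.00000
SEM = 6.00000 * √(1 − 0.59400) = 6.00000 * √0.40600 ≈ 6.00000 * 0.63718 ≈ 3.82309
Standard error of the difference = 3.82309·√2 ≈ 5.40666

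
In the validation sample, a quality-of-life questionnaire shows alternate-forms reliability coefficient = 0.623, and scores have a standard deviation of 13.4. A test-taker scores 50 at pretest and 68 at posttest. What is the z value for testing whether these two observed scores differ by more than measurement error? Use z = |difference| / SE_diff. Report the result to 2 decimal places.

1.55

The standard error of measurement is 13.400·√(1 − 0.623) ≈ 13.400·0.614 ≈ 8.228.
SE_diff = √2 · SEM ≈ 11.636
z = 18 / 11.636 ≈ 1.547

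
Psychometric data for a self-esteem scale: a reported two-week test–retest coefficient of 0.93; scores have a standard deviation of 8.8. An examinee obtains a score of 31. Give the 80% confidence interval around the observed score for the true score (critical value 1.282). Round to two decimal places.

[28.02, 33.98]

SEM = 8.8000 × √(1 − 0.9300) = 8.8000 × √0.0700 ≈ 8.8000 × 0.2646 ≈ 2.3283
Margin = 1.282 × 2.3283 ≈ 2.9848
CI = 31 ± 2.9848 → [28.0152, 33.9848]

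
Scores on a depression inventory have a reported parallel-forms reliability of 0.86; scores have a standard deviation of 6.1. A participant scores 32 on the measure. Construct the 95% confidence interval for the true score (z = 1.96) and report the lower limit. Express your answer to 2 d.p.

27.53

SEM = 6.100 · √(1 − 0.860) = 6.100 · √0.140 ≈ 6.100 · 0.374 ≈ 2.282
1.96 · SEM ≈ 4.474
Lower bound: 32 − 4.474 = 27.526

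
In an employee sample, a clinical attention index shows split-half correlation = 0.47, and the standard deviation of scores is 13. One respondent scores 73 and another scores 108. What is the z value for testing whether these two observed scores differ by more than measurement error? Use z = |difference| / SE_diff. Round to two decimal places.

Full-length reliability (Spearman-Brown) = 2(0.47)/(1+0.47) ≈ 0.639
SEM = 13.000 × √(1 − 0.639) = 13.000 × √0.361 ≈ 13.000 × 0.600 ≈ 7.806
SE_diff = √2 × SEM ≈ 11.039
z = 35 / 11.039 ≈ 3.171

3.17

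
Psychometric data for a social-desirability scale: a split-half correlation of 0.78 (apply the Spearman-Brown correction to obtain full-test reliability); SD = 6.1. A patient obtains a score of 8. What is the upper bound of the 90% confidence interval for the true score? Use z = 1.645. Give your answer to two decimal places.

Spearman-Brown: r = 2(0.78) / (1 + 0.78) = 1.560 / 1.780 ≈ 0.876
The standard error of measurement is 6.100·√(1 − 0.876) ≈ 6.100·0.352 ≈ 2.145.
1.645 · SEM ≈ 3.528
Upper limit = 8 + 3.528 ≈ 11.528

11.53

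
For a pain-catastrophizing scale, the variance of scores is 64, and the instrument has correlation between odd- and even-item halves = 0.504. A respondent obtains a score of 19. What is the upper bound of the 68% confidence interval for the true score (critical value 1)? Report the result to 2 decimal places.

23.59

σ = 64^(1/2) = 8.000
Full-length reliability (Spearman-Brown) = 2(0.504)/(1+0.504) ≈ 0.670
SEM = 8.000×√(1 − 0.670) ≈ 4.594
Margin = 1 × 4.594 ≈ 4.594
Upper bound: 19 + 4.594 = 23.594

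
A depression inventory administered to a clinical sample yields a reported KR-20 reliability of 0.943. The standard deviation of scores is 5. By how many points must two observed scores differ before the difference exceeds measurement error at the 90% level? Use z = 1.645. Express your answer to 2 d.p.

2.78

SEM = 5.00000 · √(1 − 0.94300) = 5.00000 · √0.05700 ≈ 5.00000 · 0.23875 ≈ 1.19373
Standard error of the difference = 1.19373·√2 ≈ 1.68819
Minimum reliable difference = 1.645 · SE_diff ≈ 1.645 · 1.68819 ≈ 2.77708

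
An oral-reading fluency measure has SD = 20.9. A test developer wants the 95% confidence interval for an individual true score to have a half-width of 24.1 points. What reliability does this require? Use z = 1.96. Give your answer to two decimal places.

0.65

Required SEM = 24.1 / 1.96 ≈ 12.2959
r = 1 − (SEM / SD)² = 1 − (12.2959 / 20.9)² ≈ 1 − 0.3461 ≈ 0.6539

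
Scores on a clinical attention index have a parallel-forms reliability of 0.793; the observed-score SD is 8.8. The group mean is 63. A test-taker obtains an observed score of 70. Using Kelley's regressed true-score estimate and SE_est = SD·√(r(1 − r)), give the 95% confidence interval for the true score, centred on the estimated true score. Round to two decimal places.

Estimated true score = 0.7930×70 + (1 − 0.7930)×63 ≈ 68.5510
SE_est = 8.8000·√[r(1 − r)] ≈ 3.5654
CI = 68.5510 ± 1.96 × 3.5654 → [61.5629, 75.5391]

[61.56, 75.54]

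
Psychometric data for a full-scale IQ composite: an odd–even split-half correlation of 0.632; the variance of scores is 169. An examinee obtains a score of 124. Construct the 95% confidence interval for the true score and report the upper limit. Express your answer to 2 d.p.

SD = √169 ≈ 13.0000
Full-length reliability (Spearman-Brown) = 2(0.632)/(1+0.632) ≈ 0.7745
SEM = 13.0000 * √(1 − 0.7745) = 13.0000 * √0.2255 ≈ 13.0000 * 0.4749 ≈ 6.1732
Half-width = 1.96*6.1732 ≈ 12.0994
Upper bound: 124 + 12.0994 = 136.0994

136.10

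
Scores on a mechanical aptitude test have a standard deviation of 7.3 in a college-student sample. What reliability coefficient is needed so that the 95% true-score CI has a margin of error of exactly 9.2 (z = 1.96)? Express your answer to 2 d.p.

0.59

SEM needed = half-width / z = 9.2/1.96 ≈ 4.6939
Required reliability = 1 − (SEM/SD)² = 1 − 0.4134 ≈ 0.5866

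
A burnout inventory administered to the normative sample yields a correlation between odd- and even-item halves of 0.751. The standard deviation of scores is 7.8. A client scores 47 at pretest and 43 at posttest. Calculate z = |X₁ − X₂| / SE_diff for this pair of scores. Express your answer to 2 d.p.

Spearman-Brown: r = 2(0.751) / (1 + 0.751) = 1.5020 / 1.7510 ≃ 0.8578
SEM = 7.8000×√(1 − 0.8578) ≃ 2.9414
SE_diff = SEM × √2 ≃ 2.9414 × 1.4142 ≃ 4.1597
z = 4 / 4.1597 ≃ 0.9616

0.96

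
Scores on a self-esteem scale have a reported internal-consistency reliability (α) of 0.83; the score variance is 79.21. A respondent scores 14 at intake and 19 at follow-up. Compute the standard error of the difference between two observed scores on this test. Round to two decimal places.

SD = √79.21 = 8.900
The standard error of measurement is 8.900*√(1 − 0.830) ≃ 8.900*0.412 ≃ 3.670.
SE_diff = √2 * SEM ≃ 5.190

5.19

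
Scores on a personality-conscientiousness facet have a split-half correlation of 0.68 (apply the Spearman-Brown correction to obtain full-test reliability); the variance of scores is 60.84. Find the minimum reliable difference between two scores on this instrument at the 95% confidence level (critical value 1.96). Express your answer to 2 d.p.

9.44

SD = √60.84 ≈ 7.800
Full-length reliability (Spearman-Brown) = 2(0.68)/(1+0.68) ≈ 0.810
SEM = 7.800*√(1 − 0.810) ≈ 3.404
SE_diff = SEM * √2 ≈ 3.404 * 1.414 ≈ 4.814
Minimum reliable difference = 1.96 * SE_diff ≈ 1.96 * 4.814 ≈ 9.436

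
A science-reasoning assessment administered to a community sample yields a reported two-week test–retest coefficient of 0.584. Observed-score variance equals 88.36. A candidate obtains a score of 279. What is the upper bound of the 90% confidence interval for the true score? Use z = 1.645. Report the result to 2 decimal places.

288.97

SD = √88.36 ≈ 9.400
SEM = 9.400 · √(1 − 0.584) = 9.400 · √0.416 ≈ 9.400 · 0.645 ≈ 6.063
Margin = 1.645 · 6.063 ≈ 9.973
Upper limit = 279 + 9.973 ≈ 288.973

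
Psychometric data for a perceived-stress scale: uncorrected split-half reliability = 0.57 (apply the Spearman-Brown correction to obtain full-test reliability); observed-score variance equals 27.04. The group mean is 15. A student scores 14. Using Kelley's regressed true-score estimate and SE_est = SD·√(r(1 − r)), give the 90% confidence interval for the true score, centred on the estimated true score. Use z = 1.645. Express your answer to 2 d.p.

SD = √27.04 = 5.200
Full-length reliability (Spearman-Brown) = 2(0.57)/(1+0.57) ≈ 0.726
T̂ = 0.726(14) + 0.274(15) ≈ 14.274
SE_est = SD * √(r(1 − r)) = 5.200 * √0.199 ≈ 5.200 * 0.446 ≈ 2.319
CI = 14.274 ± 1.645 * 2.319 → [10.459, 18.089]

[10.46, 18.09]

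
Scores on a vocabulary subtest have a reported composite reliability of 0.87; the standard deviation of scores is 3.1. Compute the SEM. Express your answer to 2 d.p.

SEM = 3.100 · √(1 − 0.870) = 3.100 · √0.130 ≈ 3.100 · 0.361 ≈ 1.118

1.12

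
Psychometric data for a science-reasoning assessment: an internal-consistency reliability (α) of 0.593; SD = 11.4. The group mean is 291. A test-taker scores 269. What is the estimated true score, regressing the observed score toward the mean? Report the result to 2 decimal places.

T̂ = 0.59300(269) + 0.40700(291) ≈ 277.95400

277.95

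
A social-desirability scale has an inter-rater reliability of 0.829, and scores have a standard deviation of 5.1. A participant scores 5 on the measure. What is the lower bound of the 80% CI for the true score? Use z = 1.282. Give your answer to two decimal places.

2.30

SEM = 5.1000 * √(1 − 0.8290) = 5.1000 * √0.1710 ≈ 5.1000 * 0.4135 ≈ 2.1090
Margin = 1.282 * 2.1090 ≈ 2.7037
Lower limit = 5 − 2.7037 ≈ 2.2963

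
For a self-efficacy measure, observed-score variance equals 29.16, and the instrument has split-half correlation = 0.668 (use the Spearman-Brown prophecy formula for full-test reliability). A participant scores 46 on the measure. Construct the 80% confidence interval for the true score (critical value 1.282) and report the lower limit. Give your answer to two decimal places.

σ = 29.16^(1/2) = 5.400
Full-length reliability (Spearman-Brown) = 2(0.668)/(1+0.668) ≈ 0.801
SEM = 5.400 * √(1 − 0.801) = 5.400 * √0.199 ≈ 5.400 * 0.446 ≈ 2.409
1.282 * SEM ≈ 3.089
Lower bound: 46 − 3.089 = 42.911

42.91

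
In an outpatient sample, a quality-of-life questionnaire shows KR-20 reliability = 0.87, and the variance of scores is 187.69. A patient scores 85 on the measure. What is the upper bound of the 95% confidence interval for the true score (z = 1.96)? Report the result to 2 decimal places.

94.68

σ = 187.69^(1/2) = 13.7000
The standard error of measurement is 13.7000·√(1 − 0.8700) ≈ 13.7000·0.3606 ≈ 4.9396.
Margin = 1.96 · 4.9396 ≈ 9.6816
Upper bound: 85 + 9.6816 = 94.6816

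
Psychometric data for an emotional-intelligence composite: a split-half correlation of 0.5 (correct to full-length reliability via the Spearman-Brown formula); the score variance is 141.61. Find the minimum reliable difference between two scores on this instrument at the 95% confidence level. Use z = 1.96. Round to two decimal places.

19.04

σ = 141.61^(1/2) = 11.900
Full-length reliability (Spearman-Brown) = 2(0.5)/(1+0.5) ≈ 0.667
SEM = 11.900 * √(1 − 0.667) = 11.900 * √0.333 ≈ 11.900 * 0.577 ≈ 6.870
SE_diff = √2 * SEM ≈ 9.716
Smallest detectable difference = 1.96*9.716 ≈ 19.044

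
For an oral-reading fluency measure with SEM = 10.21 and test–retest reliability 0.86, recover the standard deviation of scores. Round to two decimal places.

σ = SEM·(1 − r)^(−1/2) ≃ 10.21·2.6726 ≃ 27.2874

27.29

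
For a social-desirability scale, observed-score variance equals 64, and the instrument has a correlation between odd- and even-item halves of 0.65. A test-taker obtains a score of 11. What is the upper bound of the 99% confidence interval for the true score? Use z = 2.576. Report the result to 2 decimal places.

σ = 64^(1/2) = 8.000
Spearman-Brown: r = 2(0.65) / (1 + 0.65) = 1.300 / 1.650 ≈ 0.788
SEM = 8.000 × √(1 − 0.788) = 8.000 × √0.212 ≈ 8.000 × 0.461 ≈ 3.685
Half-width = 2.576×3.685 ≈ 9.491
Upper bound: 11 + 9.491 = 20.491

20.49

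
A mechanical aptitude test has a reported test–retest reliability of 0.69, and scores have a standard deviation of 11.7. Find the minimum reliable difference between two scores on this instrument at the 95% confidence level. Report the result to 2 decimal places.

The standard error of measurement is 11.700×√(1 − 0.690) ≃ 11.700×0.557 ≃ 6.514.
SE_diff = SEM × √2 ≃ 6.514 × 1.414 ≃ 9.213
Minimum reliable difference = 1.96 × SE_diff ≃ 1.96 × 9.213 ≃ 18.057

18.06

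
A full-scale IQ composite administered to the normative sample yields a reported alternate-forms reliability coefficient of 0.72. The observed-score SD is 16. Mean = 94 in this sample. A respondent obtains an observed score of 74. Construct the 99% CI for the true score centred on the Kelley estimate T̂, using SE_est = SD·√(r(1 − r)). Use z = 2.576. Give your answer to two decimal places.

Estimated true score = 0.720·74 + (1 − 0.720)·94 ≈ 79.600
SE_est = 16.000·√(0.720·0.280) ≈ 7.184
99% CI: 79.600 ± 18.506 ≈ (61.094, 98.106)

[61.09, 98.11]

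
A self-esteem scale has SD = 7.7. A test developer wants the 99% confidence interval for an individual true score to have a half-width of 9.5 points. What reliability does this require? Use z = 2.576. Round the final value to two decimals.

SEM needed = half-width / z = 9.5/2.576 ≈ 3.688
r = 1 − (3.688/7.7)² ≈ 1 − 0.229 ≈ 0.771

0.77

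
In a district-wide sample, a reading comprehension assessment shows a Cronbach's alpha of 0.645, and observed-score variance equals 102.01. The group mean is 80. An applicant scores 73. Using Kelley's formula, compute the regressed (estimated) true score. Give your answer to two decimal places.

75.49

T̂ = 0.6450(73) + 0.3550(80) ≈ 75.4850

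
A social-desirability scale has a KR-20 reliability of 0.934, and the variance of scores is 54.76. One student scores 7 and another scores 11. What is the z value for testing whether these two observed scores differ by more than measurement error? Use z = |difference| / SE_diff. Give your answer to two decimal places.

SD = √54.76 ≃ 7.4000
The standard error of measurement is 7.4000·√(1 − 0.9340) ≃ 7.4000·0.2569 ≃ 1.9011.
SE_diff = SEM · √2 ≃ 1.9011 · 1.4142 ≃ 2.6886
z = |7 − 11| / 2.6886 = 4 / 2.6886 ≃ 1.4878

1.49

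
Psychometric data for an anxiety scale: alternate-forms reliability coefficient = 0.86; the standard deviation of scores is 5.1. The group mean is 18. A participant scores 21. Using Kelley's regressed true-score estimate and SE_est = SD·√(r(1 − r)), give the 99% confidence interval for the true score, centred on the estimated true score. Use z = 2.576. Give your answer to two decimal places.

T̂ = 0.86000(21) + 0.14000(18) ≃ 20.58000
SE_est = 5.10000·√[r(1 − r)] ≃ 1.76963
CI = 20.58000 ± 2.576 × 1.76963 → [16.02142, 25.13858]

[16.02, 25.14]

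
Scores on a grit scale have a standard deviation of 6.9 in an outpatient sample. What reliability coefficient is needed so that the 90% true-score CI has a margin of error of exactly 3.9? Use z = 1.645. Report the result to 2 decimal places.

0.88

SEM needed = half-width / z = 3.9/1.645 ≈ 2.371
r = 1 − (2.371/6.9)² ≈ 1 − 0.118 ≈ 0.882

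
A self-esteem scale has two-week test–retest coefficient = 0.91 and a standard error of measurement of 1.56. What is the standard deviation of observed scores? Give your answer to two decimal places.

SD = 1.56 / √(1 − 0.91) ≈ 5.200

5.20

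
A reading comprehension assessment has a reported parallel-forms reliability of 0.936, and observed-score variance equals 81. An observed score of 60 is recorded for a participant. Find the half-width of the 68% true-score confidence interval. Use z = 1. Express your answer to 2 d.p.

SD = √81 = 9.000
The standard error of measurement is 9.000×√(1 − 0.936) ≈ 9.000×0.253 ≈ 2.277.
Margin = 1 × 2.277 ≈ 2.277

2.28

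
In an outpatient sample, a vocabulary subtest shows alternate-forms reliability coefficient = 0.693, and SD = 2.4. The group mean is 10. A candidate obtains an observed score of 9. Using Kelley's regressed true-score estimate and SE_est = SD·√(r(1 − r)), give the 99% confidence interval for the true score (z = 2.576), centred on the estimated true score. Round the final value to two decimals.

T̂ = 0.6930(9) + 0.3070(10) ≈ 9.3070
SE_est = SD * √(r(1 − r)) = 2.4000 * √0.2128 ≈ 2.4000 * 0.4612 ≈ 1.1070
99% CI: 9.3070 ± 2.8516 ≈ (6.4554, 12.1586)

[6.46, 12.16]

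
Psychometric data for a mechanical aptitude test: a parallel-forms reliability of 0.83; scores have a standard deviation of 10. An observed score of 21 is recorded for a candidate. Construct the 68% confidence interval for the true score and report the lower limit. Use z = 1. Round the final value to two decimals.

16.88

SEM = 10.00000 * √(1 − 0.83000) = 10.00000 * √0.17000 ≈ 10.00000 * 0.41231 ≈ 4.12311
Margin = 1 * 4.12311 ≈ 4.12311
Lower bound: 21 − 4.12311 = 16.87689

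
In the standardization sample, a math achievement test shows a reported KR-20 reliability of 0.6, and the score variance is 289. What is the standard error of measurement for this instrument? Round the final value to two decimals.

10.75

SD = √289 = 17.000
SEM = 17.000 * √(1 − 0.600) = 17.000 * √0.400 ≈ 17.000 * 0.632 ≈ 10.752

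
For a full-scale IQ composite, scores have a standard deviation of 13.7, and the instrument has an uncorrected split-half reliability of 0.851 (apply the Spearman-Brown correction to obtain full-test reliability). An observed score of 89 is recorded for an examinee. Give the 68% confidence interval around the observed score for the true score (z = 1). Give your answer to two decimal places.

[85.11, 92.89]

Full-length reliability (Spearman-Brown) = 2(0.851)/(1+0.851) ≈ 0.920
SEM = 13.700×√(1 − 0.920) ≈ 3.887
1 × SEM ≈ 3.887
68% CI: 89 ± 3.887 = [85.113, 92.887]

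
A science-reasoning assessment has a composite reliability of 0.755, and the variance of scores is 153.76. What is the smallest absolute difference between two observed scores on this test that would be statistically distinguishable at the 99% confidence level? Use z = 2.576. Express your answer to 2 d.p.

22.36

σ = 153.76^(1/2) = 12.4000
SEM = 12.4000 * √(1 − 0.7550) = 12.4000 * √0.2450 ≈ 12.4000 * 0.4950 ≈ 6.1377
SE_diff = SEM * √2 ≈ 6.1377 * 1.4142 ≈ 8.6800
Smallest detectable difference = 2.576*8.6800 ≈ 22.3597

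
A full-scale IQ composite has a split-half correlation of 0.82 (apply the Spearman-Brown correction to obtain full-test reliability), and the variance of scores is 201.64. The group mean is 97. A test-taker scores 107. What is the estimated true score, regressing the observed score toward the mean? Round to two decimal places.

r_full = 2·0.82 / (1 + 0.82) ≈ 0.901
Estimated true score = 0.901*107 + (1 − 0.901)*97 ≈ 106.011

106.01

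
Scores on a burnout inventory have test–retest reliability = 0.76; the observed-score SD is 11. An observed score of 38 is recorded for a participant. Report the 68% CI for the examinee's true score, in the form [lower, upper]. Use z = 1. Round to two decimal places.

SEM = 11.0000·√(1 − 0.7600) ≈ 5.3889
Half-width = 1·5.3889 ≈ 5.3889
Interval: (32.6111, 43.3889)

[32.61, 43.39]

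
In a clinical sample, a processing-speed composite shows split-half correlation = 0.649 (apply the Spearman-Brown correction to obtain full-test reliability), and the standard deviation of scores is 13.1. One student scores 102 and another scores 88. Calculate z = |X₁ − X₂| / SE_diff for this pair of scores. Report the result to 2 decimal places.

r_full = 2·0.649 / (1 + 0.649) ≈ 0.787
SEM = 13.100 * √(1 − 0.787) = 13.100 * √0.213 ≈ 13.100 * 0.461 ≈ 6.044
SE_diff = √2 * SEM ≈ 8.547
z = |102 − 88| / 8.547 = 14 / 8.547 ≈ 1.638

1.64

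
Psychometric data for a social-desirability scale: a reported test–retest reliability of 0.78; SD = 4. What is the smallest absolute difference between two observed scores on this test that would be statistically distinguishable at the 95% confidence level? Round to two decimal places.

The standard error of measurement is 4.000*√(1 − 0.780) ≈ 4.000*0.469 ≈ 1.876.
SE_diff = √2 * SEM ≈ 2.653
Smallest detectable difference = 1.96*2.653 ≈ 5.200

5.20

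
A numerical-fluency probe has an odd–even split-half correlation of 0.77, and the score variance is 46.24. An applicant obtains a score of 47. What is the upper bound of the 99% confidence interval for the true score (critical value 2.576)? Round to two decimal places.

σ = 46.24^(1/2) = 6.800
r_full = 2·0.77 / (1 + 0.77) ≈ 0.870
SEM = 6.800 · √(1 − 0.870) = 6.800 · √0.130 ≈ 6.800 · 0.360 ≈ 2.451
2.576 · SEM ≈ 6.314
Upper bound: 47 + 6.314 = 53.314

53.31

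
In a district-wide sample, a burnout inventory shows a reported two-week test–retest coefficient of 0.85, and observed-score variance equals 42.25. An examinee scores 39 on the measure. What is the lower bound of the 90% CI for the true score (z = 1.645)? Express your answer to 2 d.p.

34.86

SD = √42.25 ≈ 6.500
SEM = 6.500 * √(1 − 0.850) = 6.500 * √0.150 ≈ 6.500 * 0.387 ≈ 2.517
Margin = 1.645 * 2.517 ≈ 4.141
Lower bound: 39 − 4.141 = 34.859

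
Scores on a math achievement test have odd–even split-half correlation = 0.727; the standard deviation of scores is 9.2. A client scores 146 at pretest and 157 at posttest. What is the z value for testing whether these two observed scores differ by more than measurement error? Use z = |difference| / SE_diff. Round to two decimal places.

r_full = 2·0.727 / (1 + 0.727) ≈ 0.842
SEM = 9.200 × √(1 − 0.842) = 9.200 × √0.158 ≈ 9.200 × 0.398 ≈ 3.658
SE_diff = √2 × SEM ≈ 5.173
z = |146 − 157| / 5.173 = 11 / 5.173 ≈ 2.126

2.13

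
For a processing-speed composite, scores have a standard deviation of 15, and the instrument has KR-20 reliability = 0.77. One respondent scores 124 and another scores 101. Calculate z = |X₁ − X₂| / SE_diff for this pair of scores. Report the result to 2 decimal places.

2.26

SEM = 15.000×√(1 − 0.770) ≈ 7.194
Standard error of the difference = 7.194·√2 ≈ 10.173
z = 23 / 10.173 ≈ 2.261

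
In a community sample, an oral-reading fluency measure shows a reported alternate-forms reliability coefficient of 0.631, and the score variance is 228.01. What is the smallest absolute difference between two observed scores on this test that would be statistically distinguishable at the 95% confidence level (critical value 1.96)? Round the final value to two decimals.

25.43

σ = 228.01^(1/2) = 15.100
The standard error of measurement is 15.100×√(1 − 0.631) ≈ 15.100×0.607 ≈ 9.173.
Standard error of the difference = 9.173·√2 ≈ 12.972
Smallest detectable difference = 1.96×12.972 ≈ 25.425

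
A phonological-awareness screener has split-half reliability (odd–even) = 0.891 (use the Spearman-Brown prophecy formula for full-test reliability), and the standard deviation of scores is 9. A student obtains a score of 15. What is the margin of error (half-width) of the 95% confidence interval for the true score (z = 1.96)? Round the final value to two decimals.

4.24

Spearman-Brown: r = 2(0.891) / (1 + 0.891) = 1.7820 / 1.8910 ≈ 0.9424
SEM = 9.0000×√(1 − 0.9424) ≈ 2.1608
Margin = 1.96 × 2.1608 ≈ 4.2351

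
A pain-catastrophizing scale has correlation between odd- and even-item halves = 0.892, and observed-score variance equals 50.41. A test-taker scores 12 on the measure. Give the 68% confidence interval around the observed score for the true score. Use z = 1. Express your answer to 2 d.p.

[10.30, 13.70]

SD = √50.41 = 7.1000
Spearman-Brown: r = 2(0.892) / (1 + 0.892) = 1.7840 / 1.8920 ≈ 0.9429
The standard error of measurement is 7.1000*√(1 − 0.9429) ≈ 7.1000*0.2389 ≈ 1.6963.
Margin = 1 * 1.6963 ≈ 1.6963
CI = 12 ± 1.6963 → [10.3037, 13.6963]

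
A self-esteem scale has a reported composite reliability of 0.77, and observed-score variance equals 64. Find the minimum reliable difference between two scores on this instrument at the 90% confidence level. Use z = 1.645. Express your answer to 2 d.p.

8.93

SD = √64 = 8.00000
The standard error of measurement is 8.00000×√(1 − 0.77000) ≃ 8.00000×0.47958 ≃ 3.83667.
SE_diff = √2 × SEM ≃ 5.42586
Smallest detectable difference = 1.645×5.42586 ≃ 8.92555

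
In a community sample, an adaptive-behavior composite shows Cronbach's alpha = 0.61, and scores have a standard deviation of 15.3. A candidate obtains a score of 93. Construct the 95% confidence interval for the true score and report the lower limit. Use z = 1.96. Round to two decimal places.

74.27

SEM = 15.3000 · √(1 − 0.6100) = 15.3000 · √0.3900 ≈ 15.3000 · 0.6245 ≈ 9.5548
Half-width = 1.96·9.5548 ≈ 18.7275
Lower bound: 93 − 18.7275 = 74.2725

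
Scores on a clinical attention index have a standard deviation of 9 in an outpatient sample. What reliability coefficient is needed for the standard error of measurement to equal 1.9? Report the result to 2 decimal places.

0.96

Required reliability = 1 − (SEM/SD)² = 1 − 0.0446 ≈ 0.9554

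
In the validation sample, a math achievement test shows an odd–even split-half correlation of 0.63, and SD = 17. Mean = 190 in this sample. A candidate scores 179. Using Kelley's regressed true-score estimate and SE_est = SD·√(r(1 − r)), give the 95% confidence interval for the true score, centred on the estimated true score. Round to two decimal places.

Spearman-Brown: r = 2(0.63) / (1 + 0.63) = 1.260 / 1.630 ≃ 0.773
Estimated true score = 0.773*179 + (1 − 0.773)*190 ≃ 181.497
SE_est = SD * √(r(1 − r)) = 17.000 * √0.175 ≃ 17.000 * 0.419 ≃ 7.121
95% CI: 181.497 ± 13.957 ≃ (167.540, 195.454)

[167.54, 195.45]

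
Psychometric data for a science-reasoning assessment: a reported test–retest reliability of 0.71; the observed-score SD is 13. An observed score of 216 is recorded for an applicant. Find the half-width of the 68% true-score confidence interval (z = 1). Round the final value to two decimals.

7.00

The standard error of measurement is 13.000·√(1 − 0.710) ≈ 13.000·0.539 ≈ 7.001.
Margin = 1 · 7.001 ≈ 7.001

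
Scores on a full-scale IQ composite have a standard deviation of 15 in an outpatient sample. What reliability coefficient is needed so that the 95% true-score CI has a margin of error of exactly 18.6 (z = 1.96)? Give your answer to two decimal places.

Required SEM = 18.6 / 1.96 ≈ 9.4898
r = 1 − (9.4898/15)² ≈ 1 − 0.4002 ≈ 0.5998

0.60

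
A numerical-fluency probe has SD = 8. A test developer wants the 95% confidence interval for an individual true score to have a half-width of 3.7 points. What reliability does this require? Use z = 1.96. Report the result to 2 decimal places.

Required SEM = 3.7 / 1.96 ≈ 1.88776
r = 1 − (1.88776/8)² ≈ 1 − 0.05568 ≈ 0.94432

0.94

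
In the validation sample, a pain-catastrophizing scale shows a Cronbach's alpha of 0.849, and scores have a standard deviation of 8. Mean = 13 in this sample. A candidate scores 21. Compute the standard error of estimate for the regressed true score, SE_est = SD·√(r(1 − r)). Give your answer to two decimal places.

2.86

SE_est = 8.0000·√[r(1 − r)] ≈ 2.8644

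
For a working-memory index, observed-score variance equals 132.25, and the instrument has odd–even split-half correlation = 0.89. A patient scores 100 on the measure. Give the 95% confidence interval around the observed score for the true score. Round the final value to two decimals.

SD = √132.25 ≈ 11.50000
Full-length reliability (Spearman-Brown) = 2(0.89)/(1+0.89) ≈ 0.94180
The standard error of measurement is 11.50000*√(1 − 0.94180) ≈ 11.50000*0.24125 ≈ 2.77436.
Half-width = 1.96*2.77436 ≈ 5.43775
CI = 100 ± 5.43775 → [94.56225, 105.43775]

[94.56, 105.44]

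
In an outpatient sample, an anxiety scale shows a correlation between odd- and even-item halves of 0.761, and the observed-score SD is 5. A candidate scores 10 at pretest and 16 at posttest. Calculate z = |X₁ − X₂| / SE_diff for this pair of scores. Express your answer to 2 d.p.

2.30

r_full = 2·0.761 / (1 + 0.761) ≈ 0.8643
SEM = 5.0000 * √(1 − 0.8643) = 5.0000 * √0.1357 ≈ 5.0000 * 0.3684 ≈ 1.8420
Standard error of the difference = 1.8420·√2 ≈ 2.6050
z = 6 / 2.6050 ≈ 2.3033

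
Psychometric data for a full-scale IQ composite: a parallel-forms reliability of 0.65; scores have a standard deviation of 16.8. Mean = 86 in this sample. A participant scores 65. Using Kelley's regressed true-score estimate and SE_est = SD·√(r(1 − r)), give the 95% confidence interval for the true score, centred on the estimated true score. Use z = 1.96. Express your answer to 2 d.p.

T̂ = r·X + (1 − r)·M = 0.6500×65 + 0.3500×86 = 42.2500 + 30.1000 ≃ 72.3500
SE_est = 16.8000·√[r(1 − r)] ≃ 8.0131
CI = 72.3500 ± 1.96 × 8.0131 → [56.6443, 88.0557]

[56.64, 88.06]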